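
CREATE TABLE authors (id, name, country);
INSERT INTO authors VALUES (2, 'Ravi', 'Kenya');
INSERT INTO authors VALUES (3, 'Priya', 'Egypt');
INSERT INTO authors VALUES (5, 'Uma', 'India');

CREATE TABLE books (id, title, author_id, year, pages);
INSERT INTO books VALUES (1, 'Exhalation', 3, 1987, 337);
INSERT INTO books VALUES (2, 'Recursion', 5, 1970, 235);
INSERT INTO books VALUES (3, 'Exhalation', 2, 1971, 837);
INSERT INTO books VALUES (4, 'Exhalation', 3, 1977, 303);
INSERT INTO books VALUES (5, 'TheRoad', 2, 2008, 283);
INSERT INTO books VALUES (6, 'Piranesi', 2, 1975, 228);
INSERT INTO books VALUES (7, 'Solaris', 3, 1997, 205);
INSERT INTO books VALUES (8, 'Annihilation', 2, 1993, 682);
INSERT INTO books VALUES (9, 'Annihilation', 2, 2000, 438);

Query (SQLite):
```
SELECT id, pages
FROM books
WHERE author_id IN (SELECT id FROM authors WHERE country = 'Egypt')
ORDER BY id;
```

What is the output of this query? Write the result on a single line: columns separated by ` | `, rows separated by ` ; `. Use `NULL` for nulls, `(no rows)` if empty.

1 | 337 ; 4 | 303 ; 7 | 205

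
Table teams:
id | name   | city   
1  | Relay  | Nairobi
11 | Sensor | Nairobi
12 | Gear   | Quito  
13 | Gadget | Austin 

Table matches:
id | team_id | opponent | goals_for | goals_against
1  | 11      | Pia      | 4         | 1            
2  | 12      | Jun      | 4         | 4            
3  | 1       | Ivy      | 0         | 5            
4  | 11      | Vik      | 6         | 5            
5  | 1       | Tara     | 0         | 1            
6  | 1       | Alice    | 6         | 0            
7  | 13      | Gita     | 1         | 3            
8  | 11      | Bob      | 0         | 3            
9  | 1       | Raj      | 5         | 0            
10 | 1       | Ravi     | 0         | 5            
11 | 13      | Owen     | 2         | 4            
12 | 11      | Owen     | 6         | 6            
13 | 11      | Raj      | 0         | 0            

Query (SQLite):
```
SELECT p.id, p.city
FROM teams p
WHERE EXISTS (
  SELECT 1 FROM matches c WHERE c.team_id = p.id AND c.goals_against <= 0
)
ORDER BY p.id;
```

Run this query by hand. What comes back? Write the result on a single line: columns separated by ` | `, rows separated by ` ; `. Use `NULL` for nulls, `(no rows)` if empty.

For each teams row, check whether any matches with matching team_id has goals_against <= 0.
Keep rows where that is true.

1 | Nairobi ; 11 | Nairobi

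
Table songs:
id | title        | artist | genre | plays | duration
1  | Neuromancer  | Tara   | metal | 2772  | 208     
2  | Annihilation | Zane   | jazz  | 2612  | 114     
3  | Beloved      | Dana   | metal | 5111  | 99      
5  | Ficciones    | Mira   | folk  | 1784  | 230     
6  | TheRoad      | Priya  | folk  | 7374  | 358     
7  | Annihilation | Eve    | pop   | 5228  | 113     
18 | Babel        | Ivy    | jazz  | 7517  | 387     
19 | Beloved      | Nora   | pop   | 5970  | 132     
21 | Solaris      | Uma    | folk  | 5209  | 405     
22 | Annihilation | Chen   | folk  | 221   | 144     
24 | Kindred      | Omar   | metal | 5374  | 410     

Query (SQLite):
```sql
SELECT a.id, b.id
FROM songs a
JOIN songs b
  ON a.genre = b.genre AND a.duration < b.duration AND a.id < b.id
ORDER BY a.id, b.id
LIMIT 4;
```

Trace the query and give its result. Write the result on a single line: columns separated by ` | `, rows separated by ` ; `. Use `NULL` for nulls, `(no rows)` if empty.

Pairs (a,b) with same genre, a.duration < b.duration, a.id < b.id.
genre groups: folk:{5,6,21,22} jazz:{2,18} metal:{1,3,24} pop:{7,19}
Ordered by (a.id, b.id); first 4.

1 | 24 ; 2 | 18 ; 3 | 24 ; 5 | 6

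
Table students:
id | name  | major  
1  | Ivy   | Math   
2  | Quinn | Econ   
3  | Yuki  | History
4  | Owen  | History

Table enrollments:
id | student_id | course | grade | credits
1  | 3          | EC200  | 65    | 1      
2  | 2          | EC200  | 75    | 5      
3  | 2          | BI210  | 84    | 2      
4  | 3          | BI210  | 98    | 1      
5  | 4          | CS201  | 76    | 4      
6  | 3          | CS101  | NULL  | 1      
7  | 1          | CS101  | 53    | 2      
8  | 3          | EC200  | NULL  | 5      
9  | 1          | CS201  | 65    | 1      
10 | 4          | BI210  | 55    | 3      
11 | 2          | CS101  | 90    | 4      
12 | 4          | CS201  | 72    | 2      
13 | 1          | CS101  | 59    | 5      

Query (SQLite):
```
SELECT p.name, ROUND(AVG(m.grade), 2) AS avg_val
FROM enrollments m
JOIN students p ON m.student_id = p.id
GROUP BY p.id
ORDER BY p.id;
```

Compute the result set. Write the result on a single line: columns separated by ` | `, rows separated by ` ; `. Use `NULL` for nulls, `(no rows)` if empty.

Join each enrollments row to its students via student_id.
Group joined rows by students.id; compute ROUND(AVG(m.grade), 2) per group.
  1: ids {7, 9, 13} → ROUND(AVG(m.grade), 2)=59
  2: ids {2, 3, 11} → ROUND(AVG(m.grade), 2)=83
  3: ids {1, 4, 6, 8} → ROUND(AVG(m.grade), 2)=81.5
  4: ids {5, 10, 12} → ROUND(AVG(m.grade), 2)=67.67

Ivy | 59 ; Quinn | 83 ; Yuki | 81.5 ; Owen | 67.67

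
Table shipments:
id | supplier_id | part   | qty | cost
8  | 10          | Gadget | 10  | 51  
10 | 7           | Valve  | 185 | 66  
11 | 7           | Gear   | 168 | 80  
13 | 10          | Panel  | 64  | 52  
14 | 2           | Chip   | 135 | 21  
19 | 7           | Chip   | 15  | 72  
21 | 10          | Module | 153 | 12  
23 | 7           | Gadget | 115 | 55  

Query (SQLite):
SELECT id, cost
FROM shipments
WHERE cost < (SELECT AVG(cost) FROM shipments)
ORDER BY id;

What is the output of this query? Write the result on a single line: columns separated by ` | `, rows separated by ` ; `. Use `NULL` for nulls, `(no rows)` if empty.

Scalar subquery: AVG(cost) over all shipments rows = 51.125.
Keep rows where cost < that value.

8 | 51 ; 14 | 21 ; 21 | 12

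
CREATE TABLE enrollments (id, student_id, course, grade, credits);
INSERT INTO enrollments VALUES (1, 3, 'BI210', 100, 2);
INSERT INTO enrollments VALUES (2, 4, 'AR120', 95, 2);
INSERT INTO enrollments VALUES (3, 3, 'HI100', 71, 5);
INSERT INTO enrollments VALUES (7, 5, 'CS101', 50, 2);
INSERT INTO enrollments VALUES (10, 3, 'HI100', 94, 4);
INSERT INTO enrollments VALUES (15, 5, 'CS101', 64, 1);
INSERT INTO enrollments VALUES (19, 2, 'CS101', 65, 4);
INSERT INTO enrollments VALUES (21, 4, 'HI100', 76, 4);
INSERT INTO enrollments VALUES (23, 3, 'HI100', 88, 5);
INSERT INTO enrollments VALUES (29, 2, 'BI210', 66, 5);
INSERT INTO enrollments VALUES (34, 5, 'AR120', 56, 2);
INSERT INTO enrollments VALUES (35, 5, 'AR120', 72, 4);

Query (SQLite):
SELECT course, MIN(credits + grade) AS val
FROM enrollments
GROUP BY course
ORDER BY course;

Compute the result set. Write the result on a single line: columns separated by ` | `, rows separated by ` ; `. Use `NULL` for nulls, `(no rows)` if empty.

AR120 | 58 ; BI210 | 71 ; CS101 | 52 ; HI100 | 76

For each row compute credits + grade.
Group by course; take MIN of the expression per group.
  AR120: ids {2, 34, 35} → MIN(credits + grade)=58
  BI210: ids {1, 29} → MIN(credits + grade)=71
  CS101: ids {7, 15, 19} → MIN(credits + grade)=52
  HI100: ids {3, 10, 21, 23} → MIN(credits + grade)=76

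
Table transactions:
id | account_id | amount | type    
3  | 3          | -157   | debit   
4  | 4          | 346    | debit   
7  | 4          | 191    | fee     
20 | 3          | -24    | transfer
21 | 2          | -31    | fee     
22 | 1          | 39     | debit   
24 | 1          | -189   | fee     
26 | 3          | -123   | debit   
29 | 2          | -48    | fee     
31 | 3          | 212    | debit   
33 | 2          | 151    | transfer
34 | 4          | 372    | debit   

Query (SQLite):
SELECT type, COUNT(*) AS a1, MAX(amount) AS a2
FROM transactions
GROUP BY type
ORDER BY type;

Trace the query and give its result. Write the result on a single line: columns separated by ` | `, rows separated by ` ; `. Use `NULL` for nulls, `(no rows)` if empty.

debit | 6 | 372 ; fee | 4 | 191 ; transfer | 2 | 151

Group transactions by type.
Per group compute: COUNT(*), MAX(amount).
  debit: ids {3, 4, 22, 26, 31, 34} → COUNT(*)=6, MAX(amount)=372
  fee: ids {7, 21, 24, 29} → COUNT(*)=4, MAX(amount)=191
  transfer: ids {20, 33} → COUNT(*)=2, MAX(amount)=151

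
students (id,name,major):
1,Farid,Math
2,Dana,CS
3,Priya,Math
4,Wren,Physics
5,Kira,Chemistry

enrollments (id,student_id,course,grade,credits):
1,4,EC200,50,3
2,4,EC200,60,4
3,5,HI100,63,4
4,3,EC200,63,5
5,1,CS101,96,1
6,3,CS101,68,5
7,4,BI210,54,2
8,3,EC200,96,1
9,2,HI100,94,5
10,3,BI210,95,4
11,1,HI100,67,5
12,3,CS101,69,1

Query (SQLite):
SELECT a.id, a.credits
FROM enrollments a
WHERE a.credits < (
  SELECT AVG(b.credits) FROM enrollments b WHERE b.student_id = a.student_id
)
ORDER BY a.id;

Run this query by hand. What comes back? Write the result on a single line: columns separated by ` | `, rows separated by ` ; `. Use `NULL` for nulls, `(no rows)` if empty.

5 | 1 ; 7 | 2 ; 8 | 1 ; 12 | 1

For each enrollments row a, compute AVG(credits) over rows sharing a.student_id.
Keep row a if a.credits < that per-group AVG.
  student_id=1: AVG(credits) = 3.0
  student_id=2: AVG(credits) = 5.0
  student_id=3: AVG(credits) = 3.2
  student_id=4: AVG(credits) = 3.0
  student_id=5: AVG(credits) = 4.0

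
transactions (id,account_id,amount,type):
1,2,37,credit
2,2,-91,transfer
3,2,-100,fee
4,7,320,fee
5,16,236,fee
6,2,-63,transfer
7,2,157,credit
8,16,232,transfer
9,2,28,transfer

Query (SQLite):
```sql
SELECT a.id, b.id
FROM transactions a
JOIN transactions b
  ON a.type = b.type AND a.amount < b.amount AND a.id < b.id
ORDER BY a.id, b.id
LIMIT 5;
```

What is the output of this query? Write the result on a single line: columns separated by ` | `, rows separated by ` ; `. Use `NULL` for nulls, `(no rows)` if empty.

1 | 7 ; 2 | 6 ; 2 | 8 ; 2 | 9 ; 3 | 4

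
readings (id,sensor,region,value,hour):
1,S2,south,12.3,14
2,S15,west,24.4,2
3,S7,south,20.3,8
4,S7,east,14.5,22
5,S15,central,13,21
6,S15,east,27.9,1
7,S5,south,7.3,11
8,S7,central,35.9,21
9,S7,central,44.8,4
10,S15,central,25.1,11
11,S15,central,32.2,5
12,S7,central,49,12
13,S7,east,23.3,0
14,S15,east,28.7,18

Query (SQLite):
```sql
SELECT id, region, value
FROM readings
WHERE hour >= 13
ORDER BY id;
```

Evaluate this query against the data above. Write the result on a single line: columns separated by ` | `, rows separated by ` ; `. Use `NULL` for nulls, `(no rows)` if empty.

1 | south | 12.3 ; 4 | east | 14.5 ; 5 | central | 13 ; 8 | central | 35.9 ; 14 | east | 28.7

hour >= 13: ids {1, 4, 5, 8, 14}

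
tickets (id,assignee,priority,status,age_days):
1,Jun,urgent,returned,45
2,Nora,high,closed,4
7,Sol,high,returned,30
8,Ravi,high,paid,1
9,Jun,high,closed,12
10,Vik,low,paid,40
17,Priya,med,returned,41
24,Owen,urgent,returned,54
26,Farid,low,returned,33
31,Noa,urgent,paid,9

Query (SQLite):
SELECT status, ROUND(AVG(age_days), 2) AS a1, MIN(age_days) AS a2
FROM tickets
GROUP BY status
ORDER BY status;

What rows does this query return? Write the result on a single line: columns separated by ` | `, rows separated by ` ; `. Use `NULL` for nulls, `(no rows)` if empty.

Group tickets by status.
Per group compute: ROUND(AVG(age_days), 2), MIN(age_days).
  closed: ids {2, 9} → ROUND(AVG(age_days), 2)=8, MIN(age_days)=4
  paid: ids {8, 10, 31} → ROUND(AVG(age_days), 2)=16.67, MIN(age_days)=1
  returned: ids {1, 7, 17, 24, 26} → ROUND(AVG(age_days), 2)=40.6, MIN(age_days)=30

closed | 8 | 4 ; paid | 16.67 | 1 ; returned | 40.6 | 30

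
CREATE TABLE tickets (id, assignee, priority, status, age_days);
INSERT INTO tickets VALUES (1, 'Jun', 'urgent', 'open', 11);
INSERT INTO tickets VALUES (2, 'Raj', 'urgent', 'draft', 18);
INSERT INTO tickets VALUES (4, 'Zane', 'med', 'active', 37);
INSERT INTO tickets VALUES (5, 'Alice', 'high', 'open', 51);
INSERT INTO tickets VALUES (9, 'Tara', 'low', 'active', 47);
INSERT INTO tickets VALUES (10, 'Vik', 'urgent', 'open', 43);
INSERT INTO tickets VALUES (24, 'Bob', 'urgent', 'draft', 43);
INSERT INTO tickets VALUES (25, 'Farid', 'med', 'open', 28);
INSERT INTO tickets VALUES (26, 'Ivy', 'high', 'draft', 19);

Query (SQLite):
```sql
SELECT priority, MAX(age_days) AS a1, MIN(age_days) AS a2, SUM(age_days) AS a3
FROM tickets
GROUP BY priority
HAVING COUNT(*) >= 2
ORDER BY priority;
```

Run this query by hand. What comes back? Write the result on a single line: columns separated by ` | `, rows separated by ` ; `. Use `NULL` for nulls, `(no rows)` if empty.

high | 51 | 19 | 70 ; med | 37 | 28 | 65 ; urgent | 43 | 11 | 115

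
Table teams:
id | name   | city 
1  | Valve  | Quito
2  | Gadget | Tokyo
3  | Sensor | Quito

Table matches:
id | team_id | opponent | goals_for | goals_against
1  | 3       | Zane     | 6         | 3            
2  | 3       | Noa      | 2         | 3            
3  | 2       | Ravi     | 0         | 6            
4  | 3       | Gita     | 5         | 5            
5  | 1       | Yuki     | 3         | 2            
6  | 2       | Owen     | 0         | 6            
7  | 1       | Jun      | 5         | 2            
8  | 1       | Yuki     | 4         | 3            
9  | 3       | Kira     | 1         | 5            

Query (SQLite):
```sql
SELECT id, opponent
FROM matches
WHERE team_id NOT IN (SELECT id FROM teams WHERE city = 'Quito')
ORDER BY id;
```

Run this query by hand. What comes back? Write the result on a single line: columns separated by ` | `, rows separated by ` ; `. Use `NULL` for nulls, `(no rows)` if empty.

3 | Ravi ; 6 | Owen

Inner query: teams.id where city = 'Quito'.
Outer: keep matches rows whose team_id is not in that set.
Inner query → {1, 3}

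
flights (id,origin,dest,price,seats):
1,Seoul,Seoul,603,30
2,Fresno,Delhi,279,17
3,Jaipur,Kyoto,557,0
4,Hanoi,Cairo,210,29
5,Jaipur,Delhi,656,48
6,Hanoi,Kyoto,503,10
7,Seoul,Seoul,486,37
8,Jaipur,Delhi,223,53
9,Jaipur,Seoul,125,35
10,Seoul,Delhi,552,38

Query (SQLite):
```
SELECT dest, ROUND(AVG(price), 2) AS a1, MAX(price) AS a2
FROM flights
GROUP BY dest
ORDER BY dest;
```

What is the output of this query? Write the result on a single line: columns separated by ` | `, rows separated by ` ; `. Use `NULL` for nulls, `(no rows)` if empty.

Cairo | 210 | 210 ; Delhi | 427.5 | 656 ; Kyoto | 530 | 557 ; Seoul | 404.67 | 603

Group flights by dest.
Per group compute: ROUND(AVG(price), 2), MAX(price).
  Cairo: ids {4} → ROUND(AVG(price), 2)=210, MAX(price)=210
  Delhi: ids {2, 5, 8, 10} → ROUND(AVG(price), 2)=427.5, MAX(price)=656
  Kyoto: ids {3, 6} → ROUND(AVG(price), 2)=530, MAX(price)=557
  Seoul: ids {1, 7, 9} → ROUND(AVG(price), 2)=404.67, MAX(price)=603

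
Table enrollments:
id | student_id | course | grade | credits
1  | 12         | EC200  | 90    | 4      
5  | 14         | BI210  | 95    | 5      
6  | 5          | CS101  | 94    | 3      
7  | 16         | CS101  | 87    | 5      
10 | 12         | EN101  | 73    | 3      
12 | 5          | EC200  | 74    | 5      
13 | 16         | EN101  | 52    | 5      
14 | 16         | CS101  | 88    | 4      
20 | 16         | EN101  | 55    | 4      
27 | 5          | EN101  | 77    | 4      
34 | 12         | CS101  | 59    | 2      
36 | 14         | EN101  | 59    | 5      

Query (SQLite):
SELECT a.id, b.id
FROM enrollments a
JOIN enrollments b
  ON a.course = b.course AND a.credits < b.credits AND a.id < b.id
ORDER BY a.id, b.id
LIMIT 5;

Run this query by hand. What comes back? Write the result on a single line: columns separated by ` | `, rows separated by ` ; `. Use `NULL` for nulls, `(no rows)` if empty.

1 | 12 ; 6 | 7 ; 6 | 14 ; 10 | 13 ; 10 | 20

Pairs (a,b) with same course, a.credits < b.credits, a.id < b.id.
course groups: BI210:{5} CS101:{6,7,14,34} EC200:{1,12} EN101:{10,13,20,27,36}
Ordered by (a.id, b.id); first 5.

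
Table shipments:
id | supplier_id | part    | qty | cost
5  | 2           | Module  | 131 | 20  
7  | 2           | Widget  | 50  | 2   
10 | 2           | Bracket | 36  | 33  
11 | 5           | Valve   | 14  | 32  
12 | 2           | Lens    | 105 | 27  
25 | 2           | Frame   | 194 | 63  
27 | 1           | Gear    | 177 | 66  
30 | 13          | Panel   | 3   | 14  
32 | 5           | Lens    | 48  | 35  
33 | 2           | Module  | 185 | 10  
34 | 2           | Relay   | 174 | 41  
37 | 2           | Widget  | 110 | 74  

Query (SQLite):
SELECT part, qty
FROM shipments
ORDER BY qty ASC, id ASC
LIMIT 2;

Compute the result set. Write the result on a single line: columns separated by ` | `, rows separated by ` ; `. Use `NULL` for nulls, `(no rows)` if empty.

Panel | 3 ; Valve | 14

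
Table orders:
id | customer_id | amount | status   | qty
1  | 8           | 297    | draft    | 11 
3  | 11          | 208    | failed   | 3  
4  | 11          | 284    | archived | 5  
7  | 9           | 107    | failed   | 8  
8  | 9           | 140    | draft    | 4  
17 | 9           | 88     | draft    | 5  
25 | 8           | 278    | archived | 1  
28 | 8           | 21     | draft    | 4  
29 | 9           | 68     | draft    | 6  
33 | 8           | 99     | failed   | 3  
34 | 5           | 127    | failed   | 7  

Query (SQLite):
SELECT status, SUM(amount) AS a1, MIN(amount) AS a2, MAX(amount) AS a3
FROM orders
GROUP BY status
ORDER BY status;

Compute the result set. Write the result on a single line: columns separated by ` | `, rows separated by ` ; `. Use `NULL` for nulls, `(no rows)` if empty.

archived | 562 | 278 | 284 ; draft | 614 | 21 | 297 ; failed | 541 | 99 | 208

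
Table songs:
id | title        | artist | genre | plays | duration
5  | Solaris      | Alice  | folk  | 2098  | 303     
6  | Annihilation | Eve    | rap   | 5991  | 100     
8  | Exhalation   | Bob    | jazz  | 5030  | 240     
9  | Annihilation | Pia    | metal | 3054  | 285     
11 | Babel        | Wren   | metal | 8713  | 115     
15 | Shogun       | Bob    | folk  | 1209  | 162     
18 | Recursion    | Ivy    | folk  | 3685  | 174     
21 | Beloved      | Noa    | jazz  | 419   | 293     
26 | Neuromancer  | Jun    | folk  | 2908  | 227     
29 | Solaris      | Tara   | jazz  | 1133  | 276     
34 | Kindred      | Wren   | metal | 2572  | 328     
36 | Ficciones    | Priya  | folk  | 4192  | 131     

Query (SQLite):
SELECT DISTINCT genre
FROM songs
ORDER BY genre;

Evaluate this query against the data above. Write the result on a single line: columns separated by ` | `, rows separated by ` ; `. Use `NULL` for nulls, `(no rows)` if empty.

Collect distinct genre values from songs.

folk ; jazz ; metal ; rap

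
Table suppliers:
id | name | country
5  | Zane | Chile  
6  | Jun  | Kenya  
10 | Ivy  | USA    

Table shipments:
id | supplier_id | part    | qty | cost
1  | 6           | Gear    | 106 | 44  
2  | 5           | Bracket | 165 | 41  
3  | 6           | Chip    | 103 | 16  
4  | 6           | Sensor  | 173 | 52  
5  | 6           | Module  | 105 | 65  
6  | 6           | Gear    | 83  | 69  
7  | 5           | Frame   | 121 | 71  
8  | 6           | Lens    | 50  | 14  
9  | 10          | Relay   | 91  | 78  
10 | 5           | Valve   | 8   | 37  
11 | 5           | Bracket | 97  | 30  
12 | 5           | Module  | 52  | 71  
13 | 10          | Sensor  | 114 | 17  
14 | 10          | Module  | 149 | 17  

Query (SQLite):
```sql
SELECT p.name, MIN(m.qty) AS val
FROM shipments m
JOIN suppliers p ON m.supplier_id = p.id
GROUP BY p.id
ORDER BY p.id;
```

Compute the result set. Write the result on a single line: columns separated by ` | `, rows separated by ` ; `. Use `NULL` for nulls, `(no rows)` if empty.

Zane | 8 ; Jun | 50 ; Ivy | 91

Join each shipments row to its suppliers via supplier_id.
Group joined rows by suppliers.id; compute MIN(m.qty) per group.
  5: ids {2, 7, 10, 11, 12} → MIN(m.qty)=8
  6: ids {1, 3, 4, 5, 6, 8} → MIN(m.qty)=50
  10: ids {9, 13, 14} → MIN(m.qty)=91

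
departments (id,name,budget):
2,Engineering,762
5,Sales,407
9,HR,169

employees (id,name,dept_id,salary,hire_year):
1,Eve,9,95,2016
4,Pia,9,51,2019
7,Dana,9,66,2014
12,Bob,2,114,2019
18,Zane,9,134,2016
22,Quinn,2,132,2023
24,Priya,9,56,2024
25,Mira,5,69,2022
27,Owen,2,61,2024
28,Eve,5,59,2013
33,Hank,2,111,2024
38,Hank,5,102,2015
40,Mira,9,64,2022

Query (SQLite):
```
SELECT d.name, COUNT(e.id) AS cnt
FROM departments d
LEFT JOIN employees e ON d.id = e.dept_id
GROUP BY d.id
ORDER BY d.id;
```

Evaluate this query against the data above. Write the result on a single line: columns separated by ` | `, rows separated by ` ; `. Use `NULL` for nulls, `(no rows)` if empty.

Engineering | 4 ; Sales | 3 ; HR | 6

LEFT JOIN keeps every departments row; unmatched ones get NULL for employees columns.
Group by departments.id and compute COUNT(e.id). COUNT(col) of an all-NULL group is 0.
  2: ids {12, 22, 27, 33} → COUNT(e.id)=4
  5: ids {25, 28, 38} → COUNT(e.id)=3
  9: ids {1, 4, 7, 18, 24, 40} → COUNT(e.id)=6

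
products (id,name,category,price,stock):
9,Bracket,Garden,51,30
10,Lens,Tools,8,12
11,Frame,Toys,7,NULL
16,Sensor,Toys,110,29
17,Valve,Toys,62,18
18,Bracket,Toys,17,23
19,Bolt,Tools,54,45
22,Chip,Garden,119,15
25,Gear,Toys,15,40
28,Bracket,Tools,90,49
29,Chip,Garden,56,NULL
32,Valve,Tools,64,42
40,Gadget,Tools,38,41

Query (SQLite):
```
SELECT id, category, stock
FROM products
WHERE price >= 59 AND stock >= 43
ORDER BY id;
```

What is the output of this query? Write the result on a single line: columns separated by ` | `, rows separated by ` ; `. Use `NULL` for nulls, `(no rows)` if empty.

price >= 59: ids {16, 17, 22, 28, 32}
stock >= 43: ids {19, 28}
Combine with AND.

28 | Tools | 49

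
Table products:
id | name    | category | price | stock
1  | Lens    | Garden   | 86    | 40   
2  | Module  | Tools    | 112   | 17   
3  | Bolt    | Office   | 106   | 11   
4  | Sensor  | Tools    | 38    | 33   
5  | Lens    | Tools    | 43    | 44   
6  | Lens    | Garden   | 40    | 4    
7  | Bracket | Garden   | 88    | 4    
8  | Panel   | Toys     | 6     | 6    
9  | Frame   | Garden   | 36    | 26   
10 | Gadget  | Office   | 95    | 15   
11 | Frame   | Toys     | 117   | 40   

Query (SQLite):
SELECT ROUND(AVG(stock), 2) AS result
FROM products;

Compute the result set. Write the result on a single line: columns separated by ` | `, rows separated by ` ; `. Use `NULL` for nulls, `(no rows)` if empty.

All stock values: [40, 17, 11, 33, 44, 4, 4, 6, 26, 15, 40].
AVG = 240 / 11 (rounded to 2 dp).

21.82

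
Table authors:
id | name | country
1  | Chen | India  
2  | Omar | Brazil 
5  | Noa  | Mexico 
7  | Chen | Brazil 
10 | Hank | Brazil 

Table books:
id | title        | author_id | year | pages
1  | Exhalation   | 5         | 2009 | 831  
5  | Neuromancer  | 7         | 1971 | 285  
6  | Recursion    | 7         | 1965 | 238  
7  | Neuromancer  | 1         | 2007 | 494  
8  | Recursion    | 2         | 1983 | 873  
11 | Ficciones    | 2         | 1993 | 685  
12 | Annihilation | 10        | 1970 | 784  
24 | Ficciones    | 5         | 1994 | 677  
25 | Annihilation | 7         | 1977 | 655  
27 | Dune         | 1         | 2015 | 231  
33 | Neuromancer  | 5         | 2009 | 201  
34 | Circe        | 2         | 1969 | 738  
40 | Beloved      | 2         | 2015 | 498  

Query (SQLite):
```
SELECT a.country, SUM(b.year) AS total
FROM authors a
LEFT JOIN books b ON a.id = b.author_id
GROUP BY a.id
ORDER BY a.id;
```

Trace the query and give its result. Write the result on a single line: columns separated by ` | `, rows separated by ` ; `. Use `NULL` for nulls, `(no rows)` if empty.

India | 4022 ; Brazil | 7960 ; Mexico | 6012 ; Brazil | 5913 ; Brazil | 1970

LEFT JOIN keeps every authors row; unmatched ones get NULL for books columns.
Group by authors.id and compute SUM(b.year). SUM over an all-NULL group is NULL.
  1: ids {7, 27} → SUM(b.year)=4022
  2: ids {8, 11, 34, 40} → SUM(b.year)=7960
  5: ids {1, 24, 33} → SUM(b.year)=6012
  7: ids {5, 6, 25} → SUM(b.year)=5913
  10: ids {12} → SUM(b.year)=1970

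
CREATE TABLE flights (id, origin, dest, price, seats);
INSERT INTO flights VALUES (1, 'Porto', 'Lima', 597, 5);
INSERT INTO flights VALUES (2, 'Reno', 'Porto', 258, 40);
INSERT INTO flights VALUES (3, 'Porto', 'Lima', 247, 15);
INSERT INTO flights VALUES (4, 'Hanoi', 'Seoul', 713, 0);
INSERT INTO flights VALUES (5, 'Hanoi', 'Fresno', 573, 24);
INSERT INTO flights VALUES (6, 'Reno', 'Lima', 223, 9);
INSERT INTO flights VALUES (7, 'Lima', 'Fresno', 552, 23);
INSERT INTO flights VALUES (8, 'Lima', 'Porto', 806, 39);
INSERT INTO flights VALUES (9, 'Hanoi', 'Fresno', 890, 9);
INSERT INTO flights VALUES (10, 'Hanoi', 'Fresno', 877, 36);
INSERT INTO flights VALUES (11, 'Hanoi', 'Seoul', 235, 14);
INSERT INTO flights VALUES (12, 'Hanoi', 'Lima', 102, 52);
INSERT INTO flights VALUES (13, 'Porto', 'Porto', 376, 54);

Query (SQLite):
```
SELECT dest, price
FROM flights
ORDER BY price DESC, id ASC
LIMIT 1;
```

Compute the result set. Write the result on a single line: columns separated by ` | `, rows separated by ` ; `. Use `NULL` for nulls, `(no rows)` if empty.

Sort by price desc, tiebreak id asc: (890, id=9), (877, id=10), (806, id=8), (713, id=4) …. Take first 1.

Fresno | 890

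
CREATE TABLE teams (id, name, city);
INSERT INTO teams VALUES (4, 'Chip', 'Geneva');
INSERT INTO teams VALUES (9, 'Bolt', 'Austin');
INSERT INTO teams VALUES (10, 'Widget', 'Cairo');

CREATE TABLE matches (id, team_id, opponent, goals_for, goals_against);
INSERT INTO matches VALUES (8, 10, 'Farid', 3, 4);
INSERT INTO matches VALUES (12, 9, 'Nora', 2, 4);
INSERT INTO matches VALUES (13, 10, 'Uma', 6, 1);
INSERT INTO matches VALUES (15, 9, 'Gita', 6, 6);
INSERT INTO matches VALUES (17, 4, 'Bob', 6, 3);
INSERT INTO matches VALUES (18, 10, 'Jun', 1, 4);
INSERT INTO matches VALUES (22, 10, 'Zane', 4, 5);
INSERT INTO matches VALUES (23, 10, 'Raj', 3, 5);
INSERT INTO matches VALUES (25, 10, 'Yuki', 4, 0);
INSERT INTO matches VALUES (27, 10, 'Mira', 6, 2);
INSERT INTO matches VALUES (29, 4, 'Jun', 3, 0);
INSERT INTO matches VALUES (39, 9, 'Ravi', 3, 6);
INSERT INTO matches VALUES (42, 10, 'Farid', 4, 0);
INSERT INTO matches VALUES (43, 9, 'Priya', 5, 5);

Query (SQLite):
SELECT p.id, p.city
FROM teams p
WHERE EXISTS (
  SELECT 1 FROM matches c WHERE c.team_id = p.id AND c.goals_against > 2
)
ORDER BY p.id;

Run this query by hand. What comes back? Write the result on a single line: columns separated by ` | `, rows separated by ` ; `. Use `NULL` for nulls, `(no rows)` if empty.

For each teams row, check whether any matches with matching team_id has goals_against > 2.
Keep rows where that is true.

4 | Geneva ; 9 | Austin ; 10 | Cairo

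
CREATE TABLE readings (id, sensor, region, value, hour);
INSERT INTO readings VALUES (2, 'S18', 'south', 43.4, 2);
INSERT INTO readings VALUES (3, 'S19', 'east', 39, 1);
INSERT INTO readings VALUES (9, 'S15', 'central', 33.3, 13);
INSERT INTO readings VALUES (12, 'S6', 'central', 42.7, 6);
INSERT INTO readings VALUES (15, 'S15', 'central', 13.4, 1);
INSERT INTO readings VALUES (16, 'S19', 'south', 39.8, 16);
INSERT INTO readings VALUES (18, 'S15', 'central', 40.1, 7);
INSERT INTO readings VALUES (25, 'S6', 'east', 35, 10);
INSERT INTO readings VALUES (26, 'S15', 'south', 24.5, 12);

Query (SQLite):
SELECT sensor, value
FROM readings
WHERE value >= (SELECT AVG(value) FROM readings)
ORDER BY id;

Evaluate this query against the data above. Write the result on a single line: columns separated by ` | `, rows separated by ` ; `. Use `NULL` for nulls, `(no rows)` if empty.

S18 | 43.4 ; S19 | 39 ; S6 | 42.7 ; S19 | 39.8 ; S15 | 40.1 ; S6 | 35

Scalar subquery: AVG(value) over all readings rows = 34.577778 (≈; comparison uses full precision).
Keep rows where value >= that value.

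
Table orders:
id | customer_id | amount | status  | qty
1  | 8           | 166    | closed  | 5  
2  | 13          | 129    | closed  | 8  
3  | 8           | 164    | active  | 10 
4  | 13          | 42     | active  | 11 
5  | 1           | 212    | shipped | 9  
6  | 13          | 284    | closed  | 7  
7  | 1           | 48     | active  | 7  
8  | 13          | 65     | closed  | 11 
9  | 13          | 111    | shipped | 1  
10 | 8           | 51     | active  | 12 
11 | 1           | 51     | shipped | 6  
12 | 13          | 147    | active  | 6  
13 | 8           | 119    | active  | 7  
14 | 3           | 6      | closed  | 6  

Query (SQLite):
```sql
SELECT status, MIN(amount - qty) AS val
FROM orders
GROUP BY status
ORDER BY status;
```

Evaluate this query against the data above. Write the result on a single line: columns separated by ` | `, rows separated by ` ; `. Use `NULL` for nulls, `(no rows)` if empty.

active | 31 ; closed | 0 ; shipped | 45

For each row compute amount - qty.
Group by status; take MIN of the expression per group.
  active: ids {3, 4, 7, 10, 12, 13} → MIN(amount - qty)=31
  closed: ids {1, 2, 6, 8, 14} → MIN(amount - qty)=0
  shipped: ids {5, 9, 11} → MIN(amount - qty)=45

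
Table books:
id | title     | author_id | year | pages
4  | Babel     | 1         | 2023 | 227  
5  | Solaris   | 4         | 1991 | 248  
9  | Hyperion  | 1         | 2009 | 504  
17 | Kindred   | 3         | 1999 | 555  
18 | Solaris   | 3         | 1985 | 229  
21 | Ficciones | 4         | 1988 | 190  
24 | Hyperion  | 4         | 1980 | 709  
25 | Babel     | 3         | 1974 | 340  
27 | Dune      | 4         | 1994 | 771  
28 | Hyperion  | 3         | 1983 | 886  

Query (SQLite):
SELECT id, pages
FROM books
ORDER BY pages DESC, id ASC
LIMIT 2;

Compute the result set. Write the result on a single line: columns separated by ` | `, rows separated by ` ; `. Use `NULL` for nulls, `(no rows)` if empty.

Sort by pages desc, tiebreak id asc: (886, id=28), (771, id=27), (709, id=24), (555, id=17), (504, id=9) …. Take first 2.

28 | 886 ; 27 | 771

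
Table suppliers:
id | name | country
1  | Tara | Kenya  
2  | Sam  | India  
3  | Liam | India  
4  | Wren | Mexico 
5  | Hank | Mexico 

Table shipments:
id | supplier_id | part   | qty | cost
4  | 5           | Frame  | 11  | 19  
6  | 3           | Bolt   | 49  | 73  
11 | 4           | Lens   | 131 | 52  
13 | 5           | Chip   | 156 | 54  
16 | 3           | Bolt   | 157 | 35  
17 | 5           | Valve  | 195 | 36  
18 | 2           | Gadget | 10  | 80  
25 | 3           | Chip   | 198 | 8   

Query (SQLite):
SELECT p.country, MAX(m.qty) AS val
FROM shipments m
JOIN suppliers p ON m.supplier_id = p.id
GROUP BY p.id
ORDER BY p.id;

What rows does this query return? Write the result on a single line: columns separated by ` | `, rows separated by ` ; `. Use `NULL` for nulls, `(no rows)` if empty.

India | 10 ; India | 198 ; Mexico | 131 ; Mexico | 195

Join each shipments row to its suppliers via supplier_id.
Group joined rows by suppliers.id; compute MAX(m.qty) per group.
  2: ids {18} → MAX(m.qty)=10
  3: ids {6, 16, 25} → MAX(m.qty)=198
  4: ids {11} → MAX(m.qty)=131
  5: ids {4, 13, 17} → MAX(m.qty)=195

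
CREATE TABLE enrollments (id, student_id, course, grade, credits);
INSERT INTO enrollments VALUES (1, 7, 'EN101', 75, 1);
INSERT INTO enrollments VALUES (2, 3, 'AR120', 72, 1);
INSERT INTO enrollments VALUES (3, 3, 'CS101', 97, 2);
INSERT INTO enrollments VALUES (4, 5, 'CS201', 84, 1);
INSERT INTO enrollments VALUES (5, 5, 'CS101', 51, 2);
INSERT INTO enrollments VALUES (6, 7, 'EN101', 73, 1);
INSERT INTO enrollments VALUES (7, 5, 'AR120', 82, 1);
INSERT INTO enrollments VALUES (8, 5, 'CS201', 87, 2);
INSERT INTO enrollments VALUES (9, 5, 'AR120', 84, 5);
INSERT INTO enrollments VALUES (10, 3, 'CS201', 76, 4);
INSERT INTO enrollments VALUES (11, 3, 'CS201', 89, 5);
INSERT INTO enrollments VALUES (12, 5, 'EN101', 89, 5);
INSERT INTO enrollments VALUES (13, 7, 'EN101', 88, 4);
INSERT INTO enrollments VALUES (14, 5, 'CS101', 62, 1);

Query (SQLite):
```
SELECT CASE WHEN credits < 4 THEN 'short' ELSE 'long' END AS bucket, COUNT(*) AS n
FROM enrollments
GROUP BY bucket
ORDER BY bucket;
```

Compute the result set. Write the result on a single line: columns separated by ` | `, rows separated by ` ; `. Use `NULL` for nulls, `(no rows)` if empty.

long | 5 ; short | 9

Bucket rows by credits < 4 → 'short' else 'long'; count each bucket.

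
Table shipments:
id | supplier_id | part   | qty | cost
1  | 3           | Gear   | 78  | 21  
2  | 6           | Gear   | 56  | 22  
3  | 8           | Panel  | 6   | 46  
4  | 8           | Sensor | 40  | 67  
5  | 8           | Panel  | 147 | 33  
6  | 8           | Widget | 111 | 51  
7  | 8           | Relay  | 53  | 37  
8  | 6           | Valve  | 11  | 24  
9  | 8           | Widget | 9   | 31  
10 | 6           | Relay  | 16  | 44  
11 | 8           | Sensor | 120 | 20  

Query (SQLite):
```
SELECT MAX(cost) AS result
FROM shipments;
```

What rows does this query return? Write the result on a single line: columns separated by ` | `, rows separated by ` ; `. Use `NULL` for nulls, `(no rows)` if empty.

67

All cost values: [21, 22, 46, 67, 33, 51, 37, 24, 31, 44, 20].
MAX of non-NULL values = 67.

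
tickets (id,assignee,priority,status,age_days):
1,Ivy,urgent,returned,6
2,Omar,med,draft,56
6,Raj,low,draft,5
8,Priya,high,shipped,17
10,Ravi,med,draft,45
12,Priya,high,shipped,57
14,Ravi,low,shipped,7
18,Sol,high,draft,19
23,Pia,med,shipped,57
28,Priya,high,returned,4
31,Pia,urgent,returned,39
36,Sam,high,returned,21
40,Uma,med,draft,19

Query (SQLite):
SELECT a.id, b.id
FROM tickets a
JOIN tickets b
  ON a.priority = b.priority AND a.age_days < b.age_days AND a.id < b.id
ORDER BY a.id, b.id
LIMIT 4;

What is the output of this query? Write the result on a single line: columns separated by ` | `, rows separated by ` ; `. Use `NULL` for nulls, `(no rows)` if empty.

Pairs (a,b) with same priority, a.age_days < b.age_days, a.id < b.id.
priority groups: high:{8,12,18,28,36} low:{6,14} med:{2,10,23,40} urgent:{1,31}
Ordered by (a.id, b.id); first 4.

1 | 31 ; 2 | 23 ; 6 | 14 ; 8 | 12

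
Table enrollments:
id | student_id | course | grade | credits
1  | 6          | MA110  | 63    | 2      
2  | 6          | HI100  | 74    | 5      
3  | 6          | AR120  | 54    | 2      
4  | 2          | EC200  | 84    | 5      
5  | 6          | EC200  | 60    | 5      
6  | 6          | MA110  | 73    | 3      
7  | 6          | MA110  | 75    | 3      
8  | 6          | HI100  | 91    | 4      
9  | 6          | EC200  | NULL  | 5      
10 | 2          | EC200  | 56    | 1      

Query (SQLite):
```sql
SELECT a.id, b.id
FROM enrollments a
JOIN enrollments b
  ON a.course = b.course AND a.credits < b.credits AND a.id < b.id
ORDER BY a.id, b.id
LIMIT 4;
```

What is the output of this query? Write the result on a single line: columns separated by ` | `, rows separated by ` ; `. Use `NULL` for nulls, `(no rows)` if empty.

1 | 6 ; 1 | 7

Pairs (a,b) with same course, a.credits < b.credits, a.id < b.id.
course groups: AR120:{3} EC200:{4,5,9,10} HI100:{2,8} MA110:{1,6,7}
Ordered by (a.id, b.id); first 4.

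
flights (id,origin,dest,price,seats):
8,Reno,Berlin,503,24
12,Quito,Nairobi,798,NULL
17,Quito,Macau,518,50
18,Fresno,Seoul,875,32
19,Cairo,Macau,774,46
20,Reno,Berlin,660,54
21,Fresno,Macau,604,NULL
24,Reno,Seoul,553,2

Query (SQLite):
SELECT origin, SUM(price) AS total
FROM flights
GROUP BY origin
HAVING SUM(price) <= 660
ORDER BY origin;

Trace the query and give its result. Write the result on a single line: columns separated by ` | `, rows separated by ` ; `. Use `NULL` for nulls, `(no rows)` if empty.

Partition flights by origin; compute SUM(price) within each group.
HAVING: keep groups where SUM(price) <= 660.
  Cairo: ids {19} → SUM(price)=774
  Fresno: ids {18, 21} → SUM(price)=1479
  Quito: ids {12, 17} → SUM(price)=1316
  Reno: ids {8, 20, 24} → SUM(price)=1716

(no rows)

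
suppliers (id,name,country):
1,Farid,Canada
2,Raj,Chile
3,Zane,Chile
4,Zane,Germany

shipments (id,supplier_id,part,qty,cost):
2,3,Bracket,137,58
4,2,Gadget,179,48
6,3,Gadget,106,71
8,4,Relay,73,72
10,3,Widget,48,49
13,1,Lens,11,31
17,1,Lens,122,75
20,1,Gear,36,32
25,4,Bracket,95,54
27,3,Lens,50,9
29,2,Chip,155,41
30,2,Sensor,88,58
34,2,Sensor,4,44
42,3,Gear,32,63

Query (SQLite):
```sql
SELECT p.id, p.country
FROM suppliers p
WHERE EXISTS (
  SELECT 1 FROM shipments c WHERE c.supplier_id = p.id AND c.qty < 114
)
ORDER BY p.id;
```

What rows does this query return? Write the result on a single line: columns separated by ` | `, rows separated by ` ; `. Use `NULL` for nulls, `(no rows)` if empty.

1 | Canada ; 2 | Chile ; 3 | Chile ; 4 | Germany

For each suppliers row, check whether any shipments with matching supplier_id has qty < 114.
Keep rows where that is true.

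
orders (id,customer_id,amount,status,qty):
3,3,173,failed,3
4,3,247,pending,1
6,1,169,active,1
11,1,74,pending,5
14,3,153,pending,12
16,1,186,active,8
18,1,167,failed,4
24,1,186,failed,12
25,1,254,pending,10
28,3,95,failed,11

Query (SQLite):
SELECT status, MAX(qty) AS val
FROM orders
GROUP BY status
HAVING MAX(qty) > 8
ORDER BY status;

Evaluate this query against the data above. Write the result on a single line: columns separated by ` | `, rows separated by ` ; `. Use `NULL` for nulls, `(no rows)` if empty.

Partition orders by status; compute MAX(qty) within each group.
HAVING: keep groups where MAX(qty) > 8.
  active: ids {6, 16} → MAX(qty)=8
  failed: ids {3, 18, 24, 28} → MAX(qty)=12
  pending: ids {4, 11, 14, 25} → MAX(qty)=12

failed | 12 ; pending | 12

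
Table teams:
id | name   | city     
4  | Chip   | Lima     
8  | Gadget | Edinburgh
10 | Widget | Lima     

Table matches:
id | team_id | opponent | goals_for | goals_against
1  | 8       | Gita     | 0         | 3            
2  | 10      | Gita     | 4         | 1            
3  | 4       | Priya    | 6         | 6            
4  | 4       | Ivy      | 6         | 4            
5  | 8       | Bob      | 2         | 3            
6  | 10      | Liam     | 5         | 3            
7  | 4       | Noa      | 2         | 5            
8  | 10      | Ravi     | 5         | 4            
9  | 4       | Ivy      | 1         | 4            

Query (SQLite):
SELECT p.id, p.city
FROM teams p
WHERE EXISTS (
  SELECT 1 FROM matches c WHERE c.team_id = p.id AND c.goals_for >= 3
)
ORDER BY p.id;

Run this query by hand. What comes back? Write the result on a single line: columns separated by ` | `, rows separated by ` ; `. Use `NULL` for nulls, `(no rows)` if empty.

4 | Lima ; 10 | Lima

For each teams row, check whether any matches with matching team_id has goals_for >= 3.
Keep rows where that is true.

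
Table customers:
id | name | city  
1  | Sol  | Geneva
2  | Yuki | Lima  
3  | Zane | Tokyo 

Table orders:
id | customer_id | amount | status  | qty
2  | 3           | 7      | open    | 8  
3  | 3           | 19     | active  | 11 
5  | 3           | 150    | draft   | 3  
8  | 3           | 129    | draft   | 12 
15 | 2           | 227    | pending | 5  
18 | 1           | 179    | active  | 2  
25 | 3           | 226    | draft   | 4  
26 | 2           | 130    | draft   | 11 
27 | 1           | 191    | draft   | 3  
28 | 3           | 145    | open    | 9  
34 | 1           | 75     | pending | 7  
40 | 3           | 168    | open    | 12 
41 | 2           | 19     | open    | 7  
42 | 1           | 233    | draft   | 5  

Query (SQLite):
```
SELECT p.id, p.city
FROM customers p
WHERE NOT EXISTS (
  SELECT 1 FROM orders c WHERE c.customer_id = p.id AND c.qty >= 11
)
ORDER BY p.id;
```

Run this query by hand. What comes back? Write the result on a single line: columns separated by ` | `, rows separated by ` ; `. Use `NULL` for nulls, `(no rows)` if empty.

1 | Geneva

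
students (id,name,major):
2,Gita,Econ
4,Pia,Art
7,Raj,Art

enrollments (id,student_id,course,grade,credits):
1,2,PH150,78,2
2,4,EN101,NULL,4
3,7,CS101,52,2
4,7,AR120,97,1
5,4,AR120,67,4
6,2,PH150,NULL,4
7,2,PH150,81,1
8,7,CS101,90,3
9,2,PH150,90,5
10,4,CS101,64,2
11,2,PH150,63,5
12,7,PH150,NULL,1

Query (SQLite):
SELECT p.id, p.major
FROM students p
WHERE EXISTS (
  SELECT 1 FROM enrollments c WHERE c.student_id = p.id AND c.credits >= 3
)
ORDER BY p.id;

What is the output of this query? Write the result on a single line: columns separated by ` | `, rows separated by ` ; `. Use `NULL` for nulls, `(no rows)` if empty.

For each students row, check whether any enrollments with matching student_id has credits >= 3.
Keep rows where that is true.

2 | Econ ; 4 | Art ; 7 | Art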